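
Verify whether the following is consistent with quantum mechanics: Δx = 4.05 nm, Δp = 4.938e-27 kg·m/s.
No, it violates the uncertainty principle (impossible measurement).

Calculate the product ΔxΔp:
ΔxΔp = (4.050e-09 m) × (4.938e-27 kg·m/s)
ΔxΔp = 2.000e-35 J·s

Compare to the minimum allowed value ℏ/2:
ℏ/2 = 5.273e-35 J·s

Since ΔxΔp = 2.000e-35 J·s < 5.273e-35 J·s = ℏ/2,
the measurement violates the uncertainty principle.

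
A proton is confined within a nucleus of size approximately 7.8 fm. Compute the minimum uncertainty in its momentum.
6.760 × 10^-21 kg·m/s

Using the Heisenberg uncertainty principle:
ΔxΔp ≥ ℏ/2

With Δx ≈ L = 7.800e-15 m (the confinement size):
Δp_min = ℏ/(2Δx)
Δp_min = (1.055e-34 J·s) / (2 × 7.800e-15 m)
Δp_min = 6.760e-21 kg·m/s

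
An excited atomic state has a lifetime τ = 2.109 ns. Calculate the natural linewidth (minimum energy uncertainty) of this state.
156.048 neV

Using the energy-time uncertainty principle:
ΔEΔt ≥ ℏ/2

The lifetime τ represents the time uncertainty Δt.
The natural linewidth (minimum energy uncertainty) is:

ΔE = ℏ/(2τ)
ΔE = (1.055e-34 J·s) / (2 × 2.109e-09 s)
ΔE = 2.500e-26 J = 156.048 neV

This natural linewidth limits the precision of spectroscopic measurements.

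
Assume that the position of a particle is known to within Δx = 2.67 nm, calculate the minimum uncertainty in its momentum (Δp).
1.975 × 10^-26 kg·m/s

Using the Heisenberg uncertainty principle:
ΔxΔp ≥ ℏ/2

The minimum uncertainty in momentum is:
Δp_min = ℏ/(2Δx)
Δp_min = (1.055e-34 J·s) / (2 × 2.670e-09 m)
Δp_min = 1.975e-26 kg·m/s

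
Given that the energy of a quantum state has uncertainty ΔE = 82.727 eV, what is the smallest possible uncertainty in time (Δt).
3.978 as

Using the energy-time uncertainty principle:
ΔEΔt ≥ ℏ/2

The minimum uncertainty in time is:
Δt_min = ℏ/(2ΔE)
Δt_min = (1.055e-34 J·s) / (2 × 1.325e-17 J)
Δt_min = 3.978e-18 s = 3.978 as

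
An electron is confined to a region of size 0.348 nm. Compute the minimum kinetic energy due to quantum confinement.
78.651 meV

Using the uncertainty principle:

1. Position uncertainty: Δx ≈ 3.480e-10 m
2. Minimum momentum uncertainty: Δp = ℏ/(2Δx) = 1.515e-25 kg·m/s
3. Minimum kinetic energy:
   KE = (Δp)²/(2m) = (1.515e-25)²/(2 × 9.109e-31 kg)
   KE = 1.260e-20 J = 78.651 meV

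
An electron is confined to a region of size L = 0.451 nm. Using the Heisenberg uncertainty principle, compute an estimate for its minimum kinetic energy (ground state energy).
46.828 meV

Using the uncertainty principle to estimate ground state energy:

1. The position uncertainty is approximately the confinement size:
   Δx ≈ L = 4.510e-10 m

2. From ΔxΔp ≥ ℏ/2, the minimum momentum uncertainty is:
   Δp ≈ ℏ/(2L) = 1.169e-25 kg·m/s

3. The kinetic energy is approximately:
   KE ≈ (Δp)²/(2m) = (1.169e-25)²/(2 × 9.109e-31 kg)
   KE ≈ 7.503e-21 J = 46.828 meV

This is an order-of-magnitude estimate of the ground state energy.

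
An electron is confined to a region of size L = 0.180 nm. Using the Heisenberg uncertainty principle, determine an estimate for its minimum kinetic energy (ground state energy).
293.980 meV

Using the uncertainty principle to estimate ground state energy:

1. The position uncertainty is approximately the confinement size:
   Δx ≈ L = 1.800e-10 m

2. From ΔxΔp ≥ ℏ/2, the minimum momentum uncertainty is:
   Δp ≈ ℏ/(2L) = 2.929e-25 kg·m/s

3. The kinetic energy is approximately:
   KE ≈ (Δp)²/(2m) = (2.929e-25)²/(2 × 9.109e-31 kg)
   KE ≈ 4.710e-20 J = 293.980 meV

This is an order-of-magnitude estimate of the ground state energy.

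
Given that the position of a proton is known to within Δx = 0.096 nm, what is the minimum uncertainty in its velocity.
328.380 m/s

Using the Heisenberg uncertainty principle and Δp = mΔv:
ΔxΔp ≥ ℏ/2
Δx(mΔv) ≥ ℏ/2

The minimum uncertainty in velocity is:
Δv_min = ℏ/(2mΔx)
Δv_min = (1.055e-34 J·s) / (2 × 1.673e-27 kg × 9.600e-11 m)
Δv_min = 3.284e+02 m/s = 328.380 m/s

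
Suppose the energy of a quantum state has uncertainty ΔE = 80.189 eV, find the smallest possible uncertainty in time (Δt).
4.104 as

Using the energy-time uncertainty principle:
ΔEΔt ≥ ℏ/2

The minimum uncertainty in time is:
Δt_min = ℏ/(2ΔE)
Δt_min = (1.055e-34 J·s) / (2 × 1.285e-17 J)
Δt_min = 4.104e-18 s = 4.104 as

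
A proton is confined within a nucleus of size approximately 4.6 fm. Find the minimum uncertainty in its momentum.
1.146 × 10^-20 kg·m/s

Using the Heisenberg uncertainty principle:
ΔxΔp ≥ ℏ/2

With Δx ≈ L = 4.600e-15 m (the confinement size):
Δp_min = ℏ/(2Δx)
Δp_min = (1.055e-34 J·s) / (2 × 4.600e-15 m)
Δp_min = 1.146e-20 kg·m/s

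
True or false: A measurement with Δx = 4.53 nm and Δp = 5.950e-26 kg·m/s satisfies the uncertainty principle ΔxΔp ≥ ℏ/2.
Yes, it satisfies the uncertainty principle.

Calculate the product ΔxΔp:
ΔxΔp = (4.530e-09 m) × (5.950e-26 kg·m/s)
ΔxΔp = 2.695e-34 J·s

Compare to the minimum allowed value ℏ/2:
ℏ/2 = 5.273e-35 J·s

Since ΔxΔp = 2.695e-34 J·s ≥ 5.273e-35 J·s = ℏ/2,
the measurement satisfies the uncertainty principle.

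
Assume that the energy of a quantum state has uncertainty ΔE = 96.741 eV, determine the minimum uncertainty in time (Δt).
3.402 as

Using the energy-time uncertainty principle:
ΔEΔt ≥ ℏ/2

The minimum uncertainty in time is:
Δt_min = ℏ/(2ΔE)
Δt_min = (1.055e-34 J·s) / (2 × 1.550e-17 J)
Δt_min = 3.402e-18 s = 3.402 as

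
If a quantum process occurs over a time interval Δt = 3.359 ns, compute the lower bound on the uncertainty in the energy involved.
97.977 neV

Using the energy-time uncertainty principle:
ΔEΔt ≥ ℏ/2

The minimum uncertainty in energy is:
ΔE_min = ℏ/(2Δt)
ΔE_min = (1.055e-34 J·s) / (2 × 3.359e-09 s)
ΔE_min = 1.570e-26 J = 97.977 neV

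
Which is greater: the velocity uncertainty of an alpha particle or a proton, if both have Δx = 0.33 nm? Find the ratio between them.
The proton has the larger minimum velocity uncertainty, by a ratio of 4.0.

For both particles, Δp_min = ℏ/(2Δx) = 1.598e-25 kg·m/s (same for both).

The velocity uncertainty is Δv = Δp/m:
- alpha particle: Δv = 1.598e-25 / 6.645e-27 = 2.405e+01 m/s = 24.047 m/s
- proton: Δv = 1.598e-25 / 1.673e-27 = 9.553e+01 m/s = 95.529 m/s

Ratio: 9.553e+01 / 2.405e+01 = 4.0

The lighter particle has larger velocity uncertainty because Δv ∝ 1/m.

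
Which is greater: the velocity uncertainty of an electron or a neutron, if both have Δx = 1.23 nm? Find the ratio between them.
The electron has the larger minimum velocity uncertainty, by a ratio of 1838.7.

For both particles, Δp_min = ℏ/(2Δx) = 4.287e-26 kg·m/s (same for both).

The velocity uncertainty is Δv = Δp/m:
- electron: Δv = 4.287e-26 / 9.109e-31 = 4.706e+04 m/s = 47.060 km/s
- neutron: Δv = 4.287e-26 / 1.675e-27 = 2.559e+01 m/s = 25.594 m/s

Ratio: 4.706e+04 / 2.559e+01 = 1838.7

The lighter particle has larger velocity uncertainty because Δv ∝ 1/m.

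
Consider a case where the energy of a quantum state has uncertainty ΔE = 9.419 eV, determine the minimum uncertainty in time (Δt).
34.941 as

Using the energy-time uncertainty principle:
ΔEΔt ≥ ℏ/2

The minimum uncertainty in time is:
Δt_min = ℏ/(2ΔE)
Δt_min = (1.055e-34 J·s) / (2 × 1.509e-18 J)
Δt_min = 3.494e-17 s = 34.941 as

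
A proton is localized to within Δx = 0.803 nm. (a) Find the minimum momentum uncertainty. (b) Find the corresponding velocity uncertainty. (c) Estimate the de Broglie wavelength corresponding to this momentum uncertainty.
(a) Δp_min = 6.566 × 10^-26 kg·m/s
(b) Δv_min = 39.258 m/s
(c) λ_dB = 10.091 nm

Step-by-step:

(a) From the uncertainty principle:
Δp_min = ℏ/(2Δx) = (1.055e-34 J·s)/(2 × 8.030e-10 m) = 6.566e-26 kg·m/s

(b) The velocity uncertainty:
Δv = Δp/m = (6.566e-26 kg·m/s)/(1.673e-27 kg) = 3.926e+01 m/s = 39.258 m/s

(c) The de Broglie wavelength for this momentum:
λ = h/p = (6.626e-34 J·s)/(6.566e-26 kg·m/s) = 1.009e-08 m = 10.091 nm

Note: The de Broglie wavelength is comparable to the localization size, as expected from wave-particle duality.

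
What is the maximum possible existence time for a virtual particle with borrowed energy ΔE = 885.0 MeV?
3.719 × 10^-25 s

Using the energy-time uncertainty principle:
ΔEΔt ≥ ℏ/2

For a virtual particle borrowing energy ΔE, the maximum lifetime is:
Δt_max = ℏ/(2ΔE)

Converting energy:
ΔE = 885.0 MeV = 1.418e-10 J

Δt_max = (1.055e-34 J·s) / (2 × 1.418e-10 J)
Δt_max = 3.719e-25 s = 3.719 × 10^-25 s

Virtual particles with higher borrowed energy exist for shorter times.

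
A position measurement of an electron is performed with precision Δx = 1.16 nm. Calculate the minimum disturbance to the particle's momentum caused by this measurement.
4.546 × 10^-26 kg·m/s

The uncertainty principle implies that measuring position disturbs momentum:
ΔxΔp ≥ ℏ/2

When we measure position with precision Δx, we necessarily introduce a momentum uncertainty:
Δp ≥ ℏ/(2Δx)
Δp_min = (1.055e-34 J·s) / (2 × 1.160e-09 m)
Δp_min = 4.546e-26 kg·m/s

The more precisely we measure position, the greater the momentum disturbance.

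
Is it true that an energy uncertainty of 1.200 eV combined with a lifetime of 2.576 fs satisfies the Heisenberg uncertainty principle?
Yes, it satisfies the uncertainty relation.

Calculate the product ΔEΔt:
ΔE = 1.200 eV = 1.923e-19 J
ΔEΔt = (1.923e-19 J) × (2.576e-15 s)
ΔEΔt = 4.953e-34 J·s

Compare to the minimum allowed value ℏ/2:
ℏ/2 = 5.273e-35 J·s

Since ΔEΔt = 4.953e-34 J·s ≥ 5.273e-35 J·s = ℏ/2,
this satisfies the uncertainty relation.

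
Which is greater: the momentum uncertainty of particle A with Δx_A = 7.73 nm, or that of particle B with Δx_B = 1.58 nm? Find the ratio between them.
Particle B has the larger minimum momentum uncertainty, by a factor of 4.89.

For each particle, the minimum momentum uncertainty is Δp_min = ℏ/(2Δx):

Particle A: Δp_A = ℏ/(2×7.730e-09 m) = 6.821e-27 kg·m/s
Particle B: Δp_B = ℏ/(2×1.580e-09 m) = 3.337e-26 kg·m/s

Ratio: Δp_B/Δp_A = 4.89

Since Δp_min ∝ 1/Δx, the particle with smaller position uncertainty (B) has larger momentum uncertainty.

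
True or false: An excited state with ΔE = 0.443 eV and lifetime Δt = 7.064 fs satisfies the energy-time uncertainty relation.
Yes, it satisfies the uncertainty relation.

Calculate the product ΔEΔt:
ΔE = 0.443 eV = 7.098e-20 J
ΔEΔt = (7.098e-20 J) × (7.064e-15 s)
ΔEΔt = 5.014e-34 J·s

Compare to the minimum allowed value ℏ/2:
ℏ/2 = 5.273e-35 J·s

Since ΔEΔt = 5.014e-34 J·s ≥ 5.273e-35 J·s = ℏ/2,
this satisfies the uncertainty relation.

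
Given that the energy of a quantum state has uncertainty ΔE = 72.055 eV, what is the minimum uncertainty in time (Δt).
4.567 as

Using the energy-time uncertainty principle:
ΔEΔt ≥ ℏ/2

The minimum uncertainty in time is:
Δt_min = ℏ/(2ΔE)
Δt_min = (1.055e-34 J·s) / (2 × 1.154e-17 J)
Δt_min = 4.567e-18 s = 4.567 as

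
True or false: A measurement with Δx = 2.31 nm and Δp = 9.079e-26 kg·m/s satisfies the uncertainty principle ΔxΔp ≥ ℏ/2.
Yes, it satisfies the uncertainty principle.

Calculate the product ΔxΔp:
ΔxΔp = (2.310e-09 m) × (9.079e-26 kg·m/s)
ΔxΔp = 2.097e-34 J·s

Compare to the minimum allowed value ℏ/2:
ℏ/2 = 5.273e-35 J·s

Since ΔxΔp = 2.097e-34 J·s ≥ 5.273e-35 J·s = ℏ/2,
the measurement satisfies the uncertainty principle.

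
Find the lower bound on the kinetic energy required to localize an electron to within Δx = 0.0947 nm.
1.062 eV

Localizing a particle requires giving it sufficient momentum uncertainty:

1. From uncertainty principle: Δp ≥ ℏ/(2Δx)
   Δp_min = (1.055e-34 J·s) / (2 × 9.470e-11 m)
   Δp_min = 5.568e-25 kg·m/s

2. This momentum uncertainty corresponds to kinetic energy:
   KE ≈ (Δp)²/(2m) = (5.568e-25)²/(2 × 9.109e-31 kg)
   KE = 1.702e-19 J = 1.062 eV

Tighter localization requires more energy.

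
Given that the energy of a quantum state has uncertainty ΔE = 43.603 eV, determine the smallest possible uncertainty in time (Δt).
7.548 as

Using the energy-time uncertainty principle:
ΔEΔt ≥ ℏ/2

The minimum uncertainty in time is:
Δt_min = ℏ/(2ΔE)
Δt_min = (1.055e-34 J·s) / (2 × 6.986e-18 J)
Δt_min = 7.548e-18 s = 7.548 as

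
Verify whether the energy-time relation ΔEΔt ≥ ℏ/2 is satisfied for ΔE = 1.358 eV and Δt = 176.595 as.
No, it violates the uncertainty relation.

Calculate the product ΔEΔt:
ΔE = 1.358 eV = 2.176e-19 J
ΔEΔt = (2.176e-19 J) × (1.766e-16 s)
ΔEΔt = 3.842e-35 J·s

Compare to the minimum allowed value ℏ/2:
ℏ/2 = 5.273e-35 J·s

Since ΔEΔt = 3.842e-35 J·s < 5.273e-35 J·s = ℏ/2,
this violates the uncertainty relation.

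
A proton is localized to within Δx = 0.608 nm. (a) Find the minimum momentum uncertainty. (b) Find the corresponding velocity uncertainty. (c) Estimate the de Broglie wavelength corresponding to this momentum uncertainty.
(a) Δp_min = 8.672 × 10^-26 kg·m/s
(b) Δv_min = 51.850 m/s
(c) λ_dB = 7.640 nm

Step-by-step:

(a) From the uncertainty principle:
Δp_min = ℏ/(2Δx) = (1.055e-34 J·s)/(2 × 6.080e-10 m) = 8.672e-26 kg·m/s

(b) The velocity uncertainty:
Δv = Δp/m = (8.672e-26 kg·m/s)/(1.673e-27 kg) = 5.185e+01 m/s = 51.850 m/s

(c) The de Broglie wavelength for this momentum:
λ = h/p = (6.626e-34 J·s)/(8.672e-26 kg·m/s) = 7.640e-09 m = 7.640 nm

Note: The de Broglie wavelength is comparable to the localization size, as expected from wave-particle duality.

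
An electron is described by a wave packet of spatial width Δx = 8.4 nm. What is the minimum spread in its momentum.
6.277 × 10^-27 kg·m/s

For a wave packet, the spatial width Δx and momentum spread Δp are related by the uncertainty principle:
ΔxΔp ≥ ℏ/2

The minimum momentum spread is:
Δp_min = ℏ/(2Δx)
Δp_min = (1.055e-34 J·s) / (2 × 8.400e-09 m)
Δp_min = 6.277e-27 kg·m/s

A wave packet cannot have both a well-defined position and well-defined momentum.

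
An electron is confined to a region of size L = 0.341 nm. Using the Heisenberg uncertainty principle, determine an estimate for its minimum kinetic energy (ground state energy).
81.913 meV

Using the uncertainty principle to estimate ground state energy:

1. The position uncertainty is approximately the confinement size:
   Δx ≈ L = 3.410e-10 m

2. From ΔxΔp ≥ ℏ/2, the minimum momentum uncertainty is:
   Δp ≈ ℏ/(2L) = 1.546e-25 kg·m/s

3. The kinetic energy is approximately:
   KE ≈ (Δp)²/(2m) = (1.546e-25)²/(2 × 9.109e-31 kg)
   KE ≈ 1.312e-20 J = 81.913 meV

This is an order-of-magnitude estimate of the ground state energy.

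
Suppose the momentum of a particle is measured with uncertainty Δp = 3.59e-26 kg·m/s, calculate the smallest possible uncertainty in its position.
1.469 nm

Using the Heisenberg uncertainty principle:
ΔxΔp ≥ ℏ/2

The minimum uncertainty in position is:
Δx_min = ℏ/(2Δp)
Δx_min = (1.055e-34 J·s) / (2 × 3.590e-26 kg·m/s)
Δx_min = 1.469e-09 m = 1.469 nm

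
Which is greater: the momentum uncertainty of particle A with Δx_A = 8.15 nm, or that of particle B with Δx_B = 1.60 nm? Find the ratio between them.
Particle B has the larger minimum momentum uncertainty, by a factor of 5.09.

For each particle, the minimum momentum uncertainty is Δp_min = ℏ/(2Δx):

Particle A: Δp_A = ℏ/(2×8.150e-09 m) = 6.470e-27 kg·m/s
Particle B: Δp_B = ℏ/(2×1.600e-09 m) = 3.296e-26 kg·m/s

Ratio: Δp_B/Δp_A = 5.09

Since Δp_min ∝ 1/Δx, the particle with smaller position uncertainty (B) has larger momentum uncertainty.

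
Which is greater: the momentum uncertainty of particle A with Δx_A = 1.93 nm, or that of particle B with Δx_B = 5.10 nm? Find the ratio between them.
Particle A has the larger minimum momentum uncertainty, by a factor of 2.64.

For each particle, the minimum momentum uncertainty is Δp_min = ℏ/(2Δx):

Particle A: Δp_A = ℏ/(2×1.930e-09 m) = 2.732e-26 kg·m/s
Particle B: Δp_B = ℏ/(2×5.100e-09 m) = 1.034e-26 kg·m/s

Ratio: Δp_A/Δp_B = 2.64

Since Δp_min ∝ 1/Δx, the particle with smaller position uncertainty (A) has larger momentum uncertainty.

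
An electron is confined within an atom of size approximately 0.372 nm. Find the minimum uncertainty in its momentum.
1.417 × 10^-25 kg·m/s

Using the Heisenberg uncertainty principle:
ΔxΔp ≥ ℏ/2

With Δx ≈ L = 3.720e-10 m (the confinement size):
Δp_min = ℏ/(2Δx)
Δp_min = (1.055e-34 J·s) / (2 × 3.720e-10 m)
Δp_min = 1.417e-25 kg·m/s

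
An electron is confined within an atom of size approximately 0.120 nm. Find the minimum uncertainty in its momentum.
4.394 × 10^-25 kg·m/s

Using the Heisenberg uncertainty principle:
ΔxΔp ≥ ℏ/2

With Δx ≈ L = 1.200e-10 m (the confinement size):
Δp_min = ℏ/(2Δx)
Δp_min = (1.055e-34 J·s) / (2 × 1.200e-10 m)
Δp_min = 4.394e-25 kg·m/s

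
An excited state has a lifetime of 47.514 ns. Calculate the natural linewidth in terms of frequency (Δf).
1.675 MHz

Using the energy-time uncertainty principle and E = hf:
ΔEΔt ≥ ℏ/2
hΔf·Δt ≥ ℏ/2

The minimum frequency uncertainty is:
Δf = ℏ/(2hτ) = 1/(4πτ)
Δf = 1/(4π × 4.751e-08 s)
Δf = 1.675e+06 Hz = 1.675 MHz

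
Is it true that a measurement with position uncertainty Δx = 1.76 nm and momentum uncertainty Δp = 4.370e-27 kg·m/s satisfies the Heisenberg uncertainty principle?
No, it violates the uncertainty principle (impossible measurement).

Calculate the product ΔxΔp:
ΔxΔp = (1.760e-09 m) × (4.370e-27 kg·m/s)
ΔxΔp = 7.691e-36 J·s

Compare to the minimum allowed value ℏ/2:
ℏ/2 = 5.273e-35 J·s

Since ΔxΔp = 7.691e-36 J·s < 5.273e-35 J·s = ℏ/2,
the measurement violates the uncertainty principle.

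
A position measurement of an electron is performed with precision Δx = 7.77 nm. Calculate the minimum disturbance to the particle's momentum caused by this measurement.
6.786 × 10^-27 kg·m/s

The uncertainty principle implies that measuring position disturbs momentum:
ΔxΔp ≥ ℏ/2

When we measure position with precision Δx, we necessarily introduce a momentum uncertainty:
Δp ≥ ℏ/(2Δx)
Δp_min = (1.055e-34 J·s) / (2 × 7.770e-09 m)
Δp_min = 6.786e-27 kg·m/s

The more precisely we measure position, the greater the momentum disturbance.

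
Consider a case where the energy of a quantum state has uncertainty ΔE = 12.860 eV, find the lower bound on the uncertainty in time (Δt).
25.591 as

Using the energy-time uncertainty principle:
ΔEΔt ≥ ℏ/2

The minimum uncertainty in time is:
Δt_min = ℏ/(2ΔE)
Δt_min = (1.055e-34 J·s) / (2 × 2.060e-18 J)
Δt_min = 2.559e-17 s = 25.591 as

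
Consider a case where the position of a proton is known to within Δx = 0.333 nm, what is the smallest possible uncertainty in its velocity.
94.668 m/s

Using the Heisenberg uncertainty principle and Δp = mΔv:
ΔxΔp ≥ ℏ/2
Δx(mΔv) ≥ ℏ/2

The minimum uncertainty in velocity is:
Δv_min = ℏ/(2mΔx)
Δv_min = (1.055e-34 J·s) / (2 × 1.673e-27 kg × 3.330e-10 m)
Δv_min = 9.467e+01 m/s = 94.668 m/s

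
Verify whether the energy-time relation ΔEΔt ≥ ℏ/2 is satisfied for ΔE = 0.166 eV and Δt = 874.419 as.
No, it violates the uncertainty relation.

Calculate the product ΔEΔt:
ΔE = 0.166 eV = 2.660e-20 J
ΔEΔt = (2.660e-20 J) × (8.744e-16 s)
ΔEΔt = 2.326e-35 J·s

Compare to the minimum allowed value ℏ/2:
ℏ/2 = 5.273e-35 J·s

Since ΔEΔt = 2.326e-35 J·s < 5.273e-35 J·s = ℏ/2,
this violates the uncertainty relation.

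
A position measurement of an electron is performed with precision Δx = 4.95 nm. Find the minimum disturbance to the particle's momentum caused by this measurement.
1.065 × 10^-26 kg·m/s

The uncertainty principle implies that measuring position disturbs momentum:
ΔxΔp ≥ ℏ/2

When we measure position with precision Δx, we necessarily introduce a momentum uncertainty:
Δp ≥ ℏ/(2Δx)
Δp_min = (1.055e-34 J·s) / (2 × 4.950e-09 m)
Δp_min = 1.065e-26 kg·m/s

The more precisely we measure position, the greater the momentum disturbance.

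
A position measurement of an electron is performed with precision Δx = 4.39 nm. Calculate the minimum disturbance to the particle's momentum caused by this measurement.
1.201 × 10^-26 kg·m/s

The uncertainty principle implies that measuring position disturbs momentum:
ΔxΔp ≥ ℏ/2

When we measure position with precision Δx, we necessarily introduce a momentum uncertainty:
Δp ≥ ℏ/(2Δx)
Δp_min = (1.055e-34 J·s) / (2 × 4.390e-09 m)
Δp_min = 1.201e-26 kg·m/s

The more precisely we measure position, the greater the momentum disturbance.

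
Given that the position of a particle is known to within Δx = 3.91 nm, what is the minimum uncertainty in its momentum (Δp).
1.349 × 10^-26 kg·m/s

Using the Heisenberg uncertainty principle:
ΔxΔp ≥ ℏ/2

The minimum uncertainty in momentum is:
Δp_min = ℏ/(2Δx)
Δp_min = (1.055e-34 J·s) / (2 × 3.910e-09 m)
Δp_min = 1.349e-26 kg·m/s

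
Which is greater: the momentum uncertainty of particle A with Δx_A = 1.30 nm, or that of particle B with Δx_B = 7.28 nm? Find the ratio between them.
Particle A has the larger minimum momentum uncertainty, by a factor of 5.60.

For each particle, the minimum momentum uncertainty is Δp_min = ℏ/(2Δx):

Particle A: Δp_A = ℏ/(2×1.300e-09 m) = 4.056e-26 kg·m/s
Particle B: Δp_B = ℏ/(2×7.280e-09 m) = 7.243e-27 kg·m/s

Ratio: Δp_A/Δp_B = 5.60

Since Δp_min ∝ 1/Δx, the particle with smaller position uncertainty (A) has larger momentum uncertainty.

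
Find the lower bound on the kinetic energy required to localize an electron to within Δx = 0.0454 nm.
4.621 eV

Localizing a particle requires giving it sufficient momentum uncertainty:

1. From uncertainty principle: Δp ≥ ℏ/(2Δx)
   Δp_min = (1.055e-34 J·s) / (2 × 4.540e-11 m)
   Δp_min = 1.161e-24 kg·m/s

2. This momentum uncertainty corresponds to kinetic energy:
   KE ≈ (Δp)²/(2m) = (1.161e-24)²/(2 × 9.109e-31 kg)
   KE = 7.404e-19 J = 4.621 eV

Tighter localization requires more energy.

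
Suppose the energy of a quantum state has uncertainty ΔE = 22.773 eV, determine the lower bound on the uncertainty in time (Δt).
14.452 as

Using the energy-time uncertainty principle:
ΔEΔt ≥ ℏ/2

The minimum uncertainty in time is:
Δt_min = ℏ/(2ΔE)
Δt_min = (1.055e-34 J·s) / (2 × 3.649e-18 J)
Δt_min = 1.445e-17 s = 14.452 as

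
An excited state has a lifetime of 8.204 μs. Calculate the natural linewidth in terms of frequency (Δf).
9.700 kHz

Using the energy-time uncertainty principle and E = hf:
ΔEΔt ≥ ℏ/2
hΔf·Δt ≥ ℏ/2

The minimum frequency uncertainty is:
Δf = ℏ/(2hτ) = 1/(4πτ)
Δf = 1/(4π × 8.204e-06 s)
Δf = 9.700e+03 Hz = 9.700 kHz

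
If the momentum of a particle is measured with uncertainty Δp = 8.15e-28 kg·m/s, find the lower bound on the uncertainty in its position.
64.698 nm

Using the Heisenberg uncertainty principle:
ΔxΔp ≥ ℏ/2

The minimum uncertainty in position is:
Δx_min = ℏ/(2Δp)
Δx_min = (1.055e-34 J·s) / (2 × 8.150e-28 kg·m/s)
Δx_min = 6.470e-08 m = 64.698 nm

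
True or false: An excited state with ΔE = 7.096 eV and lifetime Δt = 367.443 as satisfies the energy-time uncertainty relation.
Yes, it satisfies the uncertainty relation.

Calculate the product ΔEΔt:
ΔE = 7.096 eV = 1.137e-18 J
ΔEΔt = (1.137e-18 J) × (3.674e-16 s)
ΔEΔt = 4.177e-34 J·s

Compare to the minimum allowed value ℏ/2:
ℏ/2 = 5.273e-35 J·s

Since ΔEΔt = 4.177e-34 J·s ≥ 5.273e-35 J·s = ℏ/2,
this satisfies the uncertainty relation.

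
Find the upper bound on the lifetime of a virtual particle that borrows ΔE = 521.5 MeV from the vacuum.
6.311 × 10^-25 s

Using the energy-time uncertainty principle:
ΔEΔt ≥ ℏ/2

For a virtual particle borrowing energy ΔE, the maximum lifetime is:
Δt_max = ℏ/(2ΔE)

Converting energy:
ΔE = 521.5 MeV = 8.355e-11 J

Δt_max = (1.055e-34 J·s) / (2 × 8.355e-11 J)
Δt_max = 6.311e-25 s = 6.311 × 10^-25 s

Virtual particles with higher borrowed energy exist for shorter times.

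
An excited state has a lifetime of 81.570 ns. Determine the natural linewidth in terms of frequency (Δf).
975.573 kHz

Using the energy-time uncertainty principle and E = hf:
ΔEΔt ≥ ℏ/2
hΔf·Δt ≥ ℏ/2

The minimum frequency uncertainty is:
Δf = ℏ/(2hτ) = 1/(4πτ)
Δf = 1/(4π × 8.157e-08 s)
Δf = 9.756e+05 Hz = 975.573 kHz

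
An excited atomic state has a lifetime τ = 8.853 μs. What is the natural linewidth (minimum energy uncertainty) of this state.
37.175 peV

Using the energy-time uncertainty principle:
ΔEΔt ≥ ℏ/2

The lifetime τ represents the time uncertainty Δt.
The natural linewidth (minimum energy uncertainty) is:

ΔE = ℏ/(2τ)
ΔE = (1.055e-34 J·s) / (2 × 8.853e-06 s)
ΔE = 5.956e-30 J = 37.175 peV

This natural linewidth limits the precision of spectroscopic measurements.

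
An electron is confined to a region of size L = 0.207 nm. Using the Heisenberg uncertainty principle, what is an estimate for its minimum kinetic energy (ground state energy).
222.291 meV

Using the uncertainty principle to estimate ground state energy:

1. The position uncertainty is approximately the confinement size:
   Δx ≈ L = 2.070e-10 m

2. From ΔxΔp ≥ ℏ/2, the minimum momentum uncertainty is:
   Δp ≈ ℏ/(2L) = 2.547e-25 kg·m/s

3. The kinetic energy is approximately:
   KE ≈ (Δp)²/(2m) = (2.547e-25)²/(2 × 9.109e-31 kg)
   KE ≈ 3.561e-20 J = 222.291 meV

This is an order-of-magnitude estimate of the ground state energy.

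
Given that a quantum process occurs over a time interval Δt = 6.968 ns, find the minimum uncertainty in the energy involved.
47.231 neV

Using the energy-time uncertainty principle:
ΔEΔt ≥ ℏ/2

The minimum uncertainty in energy is:
ΔE_min = ℏ/(2Δt)
ΔE_min = (1.055e-34 J·s) / (2 × 6.968e-09 s)
ΔE_min = 7.567e-27 J = 47.231 neV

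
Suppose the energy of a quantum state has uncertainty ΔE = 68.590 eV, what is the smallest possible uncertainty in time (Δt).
4.798 as

Using the energy-time uncertainty principle:
ΔEΔt ≥ ℏ/2

The minimum uncertainty in time is:
Δt_min = ℏ/(2ΔE)
Δt_min = (1.055e-34 J·s) / (2 × 1.099e-17 J)
Δt_min = 4.798e-18 s = 4.798 as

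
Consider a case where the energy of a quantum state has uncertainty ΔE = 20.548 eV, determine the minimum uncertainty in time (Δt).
16.016 as

Using the energy-time uncertainty principle:
ΔEΔt ≥ ℏ/2

The minimum uncertainty in time is:
Δt_min = ℏ/(2ΔE)
Δt_min = (1.055e-34 J·s) / (2 × 3.292e-18 J)
Δt_min = 1.602e-17 s = 16.016 as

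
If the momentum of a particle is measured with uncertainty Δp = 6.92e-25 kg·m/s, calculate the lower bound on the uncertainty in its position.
76.197 pm

Using the Heisenberg uncertainty principle:
ΔxΔp ≥ ℏ/2

The minimum uncertainty in position is:
Δx_min = ℏ/(2Δp)
Δx_min = (1.055e-34 J·s) / (2 × 6.920e-25 kg·m/s)
Δx_min = 7.620e-11 m = 76.197 pm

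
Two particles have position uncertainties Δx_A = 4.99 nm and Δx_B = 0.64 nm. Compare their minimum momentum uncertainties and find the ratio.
Particle B has the larger minimum momentum uncertainty, by a factor of 7.80.

For each particle, the minimum momentum uncertainty is Δp_min = ℏ/(2Δx):

Particle A: Δp_A = ℏ/(2×4.990e-09 m) = 1.057e-26 kg·m/s
Particle B: Δp_B = ℏ/(2×6.400e-10 m) = 8.239e-26 kg·m/s

Ratio: Δp_B/Δp_A = 7.80

Since Δp_min ∝ 1/Δx, the particle with smaller position uncertainty (B) has larger momentum uncertainty.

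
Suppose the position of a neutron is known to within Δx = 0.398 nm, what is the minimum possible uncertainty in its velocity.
79.098 m/s

Using the Heisenberg uncertainty principle and Δp = mΔv:
ΔxΔp ≥ ℏ/2
Δx(mΔv) ≥ ℏ/2

The minimum uncertainty in velocity is:
Δv_min = ℏ/(2mΔx)
Δv_min = (1.055e-34 J·s) / (2 × 1.675e-27 kg × 3.980e-10 m)
Δv_min = 7.910e+01 m/s = 79.098 m/s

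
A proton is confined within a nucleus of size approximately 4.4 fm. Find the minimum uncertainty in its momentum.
1.198 × 10^-20 kg·m/s

Using the Heisenberg uncertainty principle:
ΔxΔp ≥ ℏ/2

With Δx ≈ L = 4.400e-15 m (the confinement size):
Δp_min = ℏ/(2Δx)
Δp_min = (1.055e-34 J·s) / (2 × 4.400e-15 m)
Δp_min = 1.198e-20 kg·m/s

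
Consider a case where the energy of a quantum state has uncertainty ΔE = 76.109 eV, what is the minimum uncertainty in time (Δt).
4.324 as

Using the energy-time uncertainty principle:
ΔEΔt ≥ ℏ/2

The minimum uncertainty in time is:
Δt_min = ℏ/(2ΔE)
Δt_min = (1.055e-34 J·s) / (2 × 1.219e-17 J)
Δt_min = 4.324e-18 s = 4.324 as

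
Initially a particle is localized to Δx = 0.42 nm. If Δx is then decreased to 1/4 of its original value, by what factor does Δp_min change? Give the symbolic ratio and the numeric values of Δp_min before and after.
Original Δp_min = 1.255 × 10^-25 kg·m/s; new Δp'_min = 5.022 × 10^-25 kg·m/s; ratio Δp'_min/Δp_min = 4.

From the uncertainty principle ΔxΔp ≥ ℏ/2, the minimum momentum uncertainty is Δp_min = ℏ/(2Δx).

Original (Δx = 0.42 nm = 4.200e-10 m):
Δp_min = (1.055e-34 J·s)/(2 × 4.200e-10 m) = 1.255e-25 kg·m/s

When Δx → (1/4)Δx:
Δp'_min = ℏ/(2 × (1/4)Δx) = 4 × ℏ/(2Δx) = 4 × Δp_min
Δp'_min = 4 × 1.255e-25 kg·m/s = 5.022e-25 kg·m/s

Since Δp_min ∝ 1/Δx, when Δx is decreased to 1/4 of its original value, Δp_min increases to 4 times its original value.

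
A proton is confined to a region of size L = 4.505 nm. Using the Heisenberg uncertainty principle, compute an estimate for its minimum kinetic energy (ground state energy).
255.602 neV

Using the uncertainty principle to estimate ground state energy:

1. The position uncertainty is approximately the confinement size:
   Δx ≈ L = 4.505e-09 m

2. From ΔxΔp ≥ ℏ/2, the minimum momentum uncertainty is:
   Δp ≈ ℏ/(2L) = 1.170e-26 kg·m/s

3. The kinetic energy is approximately:
   KE ≈ (Δp)²/(2m) = (1.170e-26)²/(2 × 1.673e-27 kg)
   KE ≈ 4.095e-26 J = 255.602 neV

This is an order-of-magnitude estimate of the ground state energy.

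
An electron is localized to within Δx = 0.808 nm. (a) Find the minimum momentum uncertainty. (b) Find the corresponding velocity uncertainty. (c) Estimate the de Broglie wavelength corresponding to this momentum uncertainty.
(a) Δp_min = 6.526 × 10^-26 kg·m/s
(b) Δv_min = 71.638 km/s
(c) λ_dB = 10.154 nm

Step-by-step:

(a) From the uncertainty principle:
Δp_min = ℏ/(2Δx) = (1.055e-34 J·s)/(2 × 8.080e-10 m) = 6.526e-26 kg·m/s

(b) The velocity uncertainty:
Δv = Δp/m = (6.526e-26 kg·m/s)/(9.109e-31 kg) = 7.164e+04 m/s = 71.638 km/s

(c) The de Broglie wavelength for this momentum:
λ = h/p = (6.626e-34 J·s)/(6.526e-26 kg·m/s) = 1.015e-08 m = 10.154 nm

Note: The de Broglie wavelength is comparable to the localization size, as expected from wave-particle duality.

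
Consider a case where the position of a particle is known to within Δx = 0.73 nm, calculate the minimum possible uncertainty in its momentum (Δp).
7.223 × 10^-26 kg·m/s

Using the Heisenberg uncertainty principle:
ΔxΔp ≥ ℏ/2

The minimum uncertainty in momentum is:
Δp_min = ℏ/(2Δx)
Δp_min = (1.055e-34 J·s) / (2 × 7.300e-10 m)
Δp_min = 7.223e-26 kg·m/s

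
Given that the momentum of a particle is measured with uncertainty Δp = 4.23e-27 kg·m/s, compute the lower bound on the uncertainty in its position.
12.465 nm

Using the Heisenberg uncertainty principle:
ΔxΔp ≥ ℏ/2

The minimum uncertainty in position is:
Δx_min = ℏ/(2Δp)
Δx_min = (1.055e-34 J·s) / (2 × 4.230e-27 kg·m/s)
Δx_min = 1.247e-08 m = 12.465 nm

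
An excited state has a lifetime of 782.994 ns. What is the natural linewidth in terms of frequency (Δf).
101.632 kHz

Using the energy-time uncertainty principle and E = hf:
ΔEΔt ≥ ℏ/2
hΔf·Δt ≥ ℏ/2

The minimum frequency uncertainty is:
Δf = ℏ/(2hτ) = 1/(4πτ)
Δf = 1/(4π × 7.830e-07 s)
Δf = 1.016e+05 Hz = 101.632 kHz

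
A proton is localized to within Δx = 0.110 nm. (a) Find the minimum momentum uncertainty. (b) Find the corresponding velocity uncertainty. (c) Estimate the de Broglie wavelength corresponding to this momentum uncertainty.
(a) Δp_min = 4.794 × 10^-25 kg·m/s
(b) Δv_min = 286.586 m/s
(c) λ_dB = 1.382 nm

Step-by-step:

(a) From the uncertainty principle:
Δp_min = ℏ/(2Δx) = (1.055e-34 J·s)/(2 × 1.100e-10 m) = 4.794e-25 kg·m/s

(b) The velocity uncertainty:
Δv = Δp/m = (4.794e-25 kg·m/s)/(1.673e-27 kg) = 2.866e+02 m/s = 286.586 m/s

(c) The de Broglie wavelength for this momentum:
λ = h/p = (6.626e-34 J·s)/(4.794e-25 kg·m/s) = 1.382e-09 m = 1.382 nm

Note: The de Broglie wavelength is comparable to the localization size, as expected from wave-particle duality.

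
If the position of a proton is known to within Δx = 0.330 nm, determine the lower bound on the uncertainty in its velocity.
95.529 m/s

Using the Heisenberg uncertainty principle and Δp = mΔv:
ΔxΔp ≥ ℏ/2
Δx(mΔv) ≥ ℏ/2

The minimum uncertainty in velocity is:
Δv_min = ℏ/(2mΔx)
Δv_min = (1.055e-34 J·s) / (2 × 1.673e-27 kg × 3.300e-10 m)
Δv_min = 9.553e+01 m/s = 95.529 m/s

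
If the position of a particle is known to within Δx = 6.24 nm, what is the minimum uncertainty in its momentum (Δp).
8.450 × 10^-27 kg·m/s

Using the Heisenberg uncertainty principle:
ΔxΔp ≥ ℏ/2

The minimum uncertainty in momentum is:
Δp_min = ℏ/(2Δx)
Δp_min = (1.055e-34 J·s) / (2 × 6.240e-09 m)
Δp_min = 8.450e-27 kg·m/s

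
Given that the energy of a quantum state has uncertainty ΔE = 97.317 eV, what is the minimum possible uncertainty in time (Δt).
3.382 as

Using the energy-time uncertainty principle:
ΔEΔt ≥ ℏ/2

The minimum uncertainty in time is:
Δt_min = ℏ/(2ΔE)
Δt_min = (1.055e-34 J·s) / (2 × 1.559e-17 J)
Δt_min = 3.382e-18 s = 3.382 as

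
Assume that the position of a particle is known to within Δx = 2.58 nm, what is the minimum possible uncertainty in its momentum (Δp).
2.044 × 10^-26 kg·m/s

Using the Heisenberg uncertainty principle:
ΔxΔp ≥ ℏ/2

The minimum uncertainty in momentum is:
Δp_min = ℏ/(2Δx)
Δp_min = (1.055e-34 J·s) / (2 × 2.580e-09 m)
Δp_min = 2.044e-26 kg·m/s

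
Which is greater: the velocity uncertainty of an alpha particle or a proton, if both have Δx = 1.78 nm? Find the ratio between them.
The proton has the larger minimum velocity uncertainty, by a ratio of 4.0.

For both particles, Δp_min = ℏ/(2Δx) = 2.962e-26 kg·m/s (same for both).

The velocity uncertainty is Δv = Δp/m:
- alpha particle: Δv = 2.962e-26 / 6.645e-27 = 4.458e+00 m/s = 4.458 m/s
- proton: Δv = 2.962e-26 / 1.673e-27 = 1.771e+01 m/s = 17.710 m/s

Ratio: 1.771e+01 / 4.458e+00 = 4.0

The lighter particle has larger velocity uncertainty because Δv ∝ 1/m.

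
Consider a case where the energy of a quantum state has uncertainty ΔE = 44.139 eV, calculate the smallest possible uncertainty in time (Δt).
7.456 as

Using the energy-time uncertainty principle:
ΔEΔt ≥ ℏ/2

The minimum uncertainty in time is:
Δt_min = ℏ/(2ΔE)
Δt_min = (1.055e-34 J·s) / (2 × 7.072e-18 J)
Δt_min = 7.456e-18 s = 7.456 as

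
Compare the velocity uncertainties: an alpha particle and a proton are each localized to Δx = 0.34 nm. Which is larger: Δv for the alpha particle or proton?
The proton has the larger minimum velocity uncertainty, by a ratio of 4.0.

For both particles, Δp_min = ℏ/(2Δx) = 1.551e-25 kg·m/s (same for both).

The velocity uncertainty is Δv = Δp/m:
- alpha particle: Δv = 1.551e-25 / 6.645e-27 = 2.334e+01 m/s = 23.340 m/s
- proton: Δv = 1.551e-25 / 1.673e-27 = 9.272e+01 m/s = 92.719 m/s

Ratio: 9.272e+01 / 2.334e+01 = 4.0

The lighter particle has larger velocity uncertainty because Δv ∝ 1/m.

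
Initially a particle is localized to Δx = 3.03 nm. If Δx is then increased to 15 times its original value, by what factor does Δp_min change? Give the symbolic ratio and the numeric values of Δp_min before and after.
Original Δp_min = 1.740 × 10^-26 kg·m/s; new Δp'_min = 1.160 × 10^-27 kg·m/s; ratio Δp'_min/Δp_min = 1/15.

From the uncertainty principle ΔxΔp ≥ ℏ/2, the minimum momentum uncertainty is Δp_min = ℏ/(2Δx).

Original (Δx = 3.03 nm = 3.030e-09 m):
Δp_min = (1.055e-34 J·s)/(2 × 3.030e-09 m) = 1.740e-26 kg·m/s

When Δx → 15Δx:
Δp'_min = ℏ/(2 × 15Δx) = (1/15) × ℏ/(2Δx) = (1/15) × Δp_min
Δp'_min = 1/15 × 1.740e-26 kg·m/s = 1.160e-27 kg·m/s

Since Δp_min ∝ 1/Δx, when Δx is increased to 15 times its original value, Δp_min decreases to 1/15 of its original value.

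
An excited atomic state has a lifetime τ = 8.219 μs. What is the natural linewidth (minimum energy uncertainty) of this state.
40.042 peV

Using the energy-time uncertainty principle:
ΔEΔt ≥ ℏ/2

The lifetime τ represents the time uncertainty Δt.
The natural linewidth (minimum energy uncertainty) is:

ΔE = ℏ/(2τ)
ΔE = (1.055e-34 J·s) / (2 × 8.219e-06 s)
ΔE = 6.415e-30 J = 40.042 peV

This natural linewidth limits the precision of spectroscopic measurements.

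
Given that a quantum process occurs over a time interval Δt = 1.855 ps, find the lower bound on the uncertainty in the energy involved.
177.416 μeV

Using the energy-time uncertainty principle:
ΔEΔt ≥ ℏ/2

The minimum uncertainty in energy is:
ΔE_min = ℏ/(2Δt)
ΔE_min = (1.055e-34 J·s) / (2 × 1.855e-12 s)
ΔE_min = 2.843e-23 J = 177.416 μeV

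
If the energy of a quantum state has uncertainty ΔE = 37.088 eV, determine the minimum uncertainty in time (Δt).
8.874 as

Using the energy-time uncertainty principle:
ΔEΔt ≥ ℏ/2

The minimum uncertainty in time is:
Δt_min = ℏ/(2ΔE)
Δt_min = (1.055e-34 J·s) / (2 × 5.942e-18 J)
Δt_min = 8.874e-18 s = 8.874 as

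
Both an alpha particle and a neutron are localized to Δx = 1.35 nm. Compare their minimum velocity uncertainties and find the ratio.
The neutron has the larger minimum velocity uncertainty, by a ratio of 4.0.

For both particles, Δp_min = ℏ/(2Δx) = 3.906e-26 kg·m/s (same for both).

The velocity uncertainty is Δv = Δp/m:
- alpha particle: Δv = 3.906e-26 / 6.645e-27 = 5.878e+00 m/s = 5.878 m/s
- neutron: Δv = 3.906e-26 / 1.675e-27 = 2.332e+01 m/s = 23.319 m/s

Ratio: 2.332e+01 / 5.878e+00 = 4.0

The lighter particle has larger velocity uncertainty because Δv ∝ 1/m.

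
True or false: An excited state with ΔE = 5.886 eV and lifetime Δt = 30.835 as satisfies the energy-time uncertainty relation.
No, it violates the uncertainty relation.

Calculate the product ΔEΔt:
ΔE = 5.886 eV = 9.430e-19 J
ΔEΔt = (9.430e-19 J) × (3.083e-17 s)
ΔEΔt = 2.908e-35 J·s

Compare to the minimum allowed value ℏ/2:
ℏ/2 = 5.273e-35 J·s

Since ΔEΔt = 2.908e-35 J·s < 5.273e-35 J·s = ℏ/2,
this violates the uncertainty relation.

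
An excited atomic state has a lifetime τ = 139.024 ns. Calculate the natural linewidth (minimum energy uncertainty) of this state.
2.367 neV

Using the energy-time uncertainty principle:
ΔEΔt ≥ ℏ/2

The lifetime τ represents the time uncertainty Δt.
The natural linewidth (minimum energy uncertainty) is:

ΔE = ℏ/(2τ)
ΔE = (1.055e-34 J·s) / (2 × 1.390e-07 s)
ΔE = 3.793e-28 J = 2.367 neV

This natural linewidth limits the precision of spectroscopic measurements.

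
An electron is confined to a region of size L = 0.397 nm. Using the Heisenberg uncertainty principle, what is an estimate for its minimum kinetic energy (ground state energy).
60.434 meV

Using the uncertainty principle to estimate ground state energy:

1. The position uncertainty is approximately the confinement size:
   Δx ≈ L = 3.970e-10 m

2. From ΔxΔp ≥ ℏ/2, the minimum momentum uncertainty is:
   Δp ≈ ℏ/(2L) = 1.328e-25 kg·m/s

3. The kinetic energy is approximately:
   KE ≈ (Δp)²/(2m) = (1.328e-25)²/(2 × 9.109e-31 kg)
   KE ≈ 9.683e-21 J = 60.434 meV

This is an order-of-magnitude estimate of the ground state energy.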